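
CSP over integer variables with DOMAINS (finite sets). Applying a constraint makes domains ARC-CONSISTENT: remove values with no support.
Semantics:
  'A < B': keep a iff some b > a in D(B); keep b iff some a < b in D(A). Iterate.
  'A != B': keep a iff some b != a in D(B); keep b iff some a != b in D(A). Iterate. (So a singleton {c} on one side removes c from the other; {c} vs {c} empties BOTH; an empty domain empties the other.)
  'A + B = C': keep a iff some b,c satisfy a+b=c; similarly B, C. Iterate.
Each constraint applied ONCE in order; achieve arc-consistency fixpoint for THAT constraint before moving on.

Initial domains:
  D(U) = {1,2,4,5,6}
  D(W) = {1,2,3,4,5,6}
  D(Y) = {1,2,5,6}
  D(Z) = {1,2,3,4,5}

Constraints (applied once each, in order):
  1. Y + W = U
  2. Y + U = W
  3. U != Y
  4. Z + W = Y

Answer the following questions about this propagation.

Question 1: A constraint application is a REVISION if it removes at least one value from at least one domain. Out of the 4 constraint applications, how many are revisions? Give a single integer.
Answer: 3

Derivation:
Constraint 1 (Y + W = U) on D(Y)={1,2,5,6} D(W)={1,2,3,4,5,6} D(U)={1,2,4,5,6}: Y {1,2,5,6}->{1,2,5}; W {1,2,3,4,5,6}->{1,2,3,4,5}; U {1,2,4,5,6}->{2,4,5,6} => REVISION
Constraint 2 (Y + U = W) on D(Y)={1,2,5} D(U)={2,4,5,6} D(W)={1,2,3,4,5}: Y {1,2,5}->{1,2}; U {2,4,5,6}->{2,4}; W {1,2,3,4,5}->{3,4,5} => REVISION
Constraint 3 (U != Y) on D(U)={2,4} D(Y)={1,2}: no change => not a revision
Constraint 4 (Z + W = Y) on D(Z)={1,2,3,4,5} D(W)={3,4,5} D(Y)={1,2}: Z {1,2,3,4,5}->{}; W {3,4,5}->{}; Y {1,2}->{} => REVISION
Total revisions = 3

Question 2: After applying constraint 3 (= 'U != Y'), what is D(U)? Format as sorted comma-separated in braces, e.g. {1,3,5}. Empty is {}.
Constraint 1 (Y + W = U) on D(Y)={1,2,5,6} D(W)={1,2,3,4,5,6} D(U)={1,2,4,5,6}: Y {1,2,5,6}->{1,2,5}; W {1,2,3,4,5,6}->{1,2,3,4,5}; U {1,2,4,5,6}->{2,4,5,6}
Constraint 2 (Y + U = W) on D(Y)={1,2,5} D(U)={2,4,5,6} D(W)={1,2,3,4,5}: Y {1,2,5}->{1,2}; U {2,4,5,6}->{2,4}; W {1,2,3,4,5}->{3,4,5}
Constraint 3 (U != Y) on D(U)={2,4} D(Y)={1,2}: no change
So after constraint 3: D(U) = {2,4}

Answer: {2,4}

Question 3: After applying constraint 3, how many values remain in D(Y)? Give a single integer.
Constraint 1 (Y + W = U) on D(Y)={1,2,5,6} D(W)={1,2,3,4,5,6} D(U)={1,2,4,5,6}: Y {1,2,5,6}->{1,2,5}; W {1,2,3,4,5,6}->{1,2,3,4,5}; U {1,2,4,5,6}->{2,4,5,6}
Constraint 2 (Y + U = W) on D(Y)={1,2,5} D(U)={2,4,5,6} D(W)={1,2,3,4,5}: Y {1,2,5}->{1,2}; U {2,4,5,6}->{2,4}; W {1,2,3,4,5}->{3,4,5}
Constraint 3 (U != Y) on D(U)={2,4} D(Y)={1,2}: no change
So after constraint 3: D(Y)={1,2}, size = 2

Answer: 2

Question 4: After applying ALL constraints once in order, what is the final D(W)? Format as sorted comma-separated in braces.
Constraint 1 (Y + W = U) on D(Y)={1,2,5,6} D(W)={1,2,3,4,5,6} D(U)={1,2,4,5,6}: Y {1,2,5,6}->{1,2,5}; W {1,2,3,4,5,6}->{1,2,3,4,5}; U {1,2,4,5,6}->{2,4,5,6}
Constraint 2 (Y + U = W) on D(Y)={1,2,5} D(U)={2,4,5,6} D(W)={1,2,3,4,5}: Y {1,2,5}->{1,2}; U {2,4,5,6}->{2,4}; W {1,2,3,4,5}->{3,4,5}
Constraint 3 (U != Y) on D(U)={2,4} D(Y)={1,2}: no change
Constraint 4 (Z + W = Y) on D(Z)={1,2,3,4,5} D(W)={3,4,5} D(Y)={1,2}: Z {1,2,3,4,5}->{}; W {3,4,5}->{}; Y {1,2}->{}
So after all 4 constraints: D(W) = {}

Answer: {}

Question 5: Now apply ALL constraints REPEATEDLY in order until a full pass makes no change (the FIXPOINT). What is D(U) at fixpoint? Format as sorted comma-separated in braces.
pass 0 (initial): D(U)={1,2,4,5,6}
pass 1: U {1,2,4,5,6}->{2,4}; W {1,2,3,4,5,6}->{}; Y {1,2,5,6}->{}; Z {1,2,3,4,5}->{}
pass 2: U {2,4}->{}
pass 3: no change
Fixpoint after 3 passes: D(U) = {}

Answer: {}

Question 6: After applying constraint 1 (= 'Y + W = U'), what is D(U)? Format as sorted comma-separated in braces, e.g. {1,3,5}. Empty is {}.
Constraint 1 (Y + W = U) on D(Y)={1,2,5,6} D(W)={1,2,3,4,5,6} D(U)={1,2,4,5,6}: Y {1,2,5,6}->{1,2,5}; W {1,2,3,4,5,6}->{1,2,3,4,5}; U {1,2,4,5,6}->{2,4,5,6}
So after constraint 1: D(U) = {2,4,5,6}

Answer: {2,4,5,6}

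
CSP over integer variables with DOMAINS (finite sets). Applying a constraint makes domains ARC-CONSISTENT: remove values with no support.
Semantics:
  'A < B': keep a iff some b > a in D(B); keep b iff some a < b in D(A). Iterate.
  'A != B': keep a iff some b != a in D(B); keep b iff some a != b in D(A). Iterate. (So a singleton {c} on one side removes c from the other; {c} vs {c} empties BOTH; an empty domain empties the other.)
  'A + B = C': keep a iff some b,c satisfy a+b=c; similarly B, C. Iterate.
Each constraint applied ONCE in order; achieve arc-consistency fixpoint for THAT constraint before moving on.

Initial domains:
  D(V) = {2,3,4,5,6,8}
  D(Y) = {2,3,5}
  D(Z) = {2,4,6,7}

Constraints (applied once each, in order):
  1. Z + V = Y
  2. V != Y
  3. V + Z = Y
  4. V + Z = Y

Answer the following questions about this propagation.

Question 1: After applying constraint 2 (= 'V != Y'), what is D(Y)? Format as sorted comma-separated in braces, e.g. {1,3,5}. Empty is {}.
Answer: {5}

Derivation:
Constraint 1 (Z + V = Y) on D(Z)={2,4,6,7} D(V)={2,3,4,5,6,8} D(Y)={2,3,5}: Z {2,4,6,7}->{2}; V {2,3,4,5,6,8}->{3}; Y {2,3,5}->{5}
Constraint 2 (V != Y) on D(V)={3} D(Y)={5}: no change
So after constraint 2: D(Y) = {5}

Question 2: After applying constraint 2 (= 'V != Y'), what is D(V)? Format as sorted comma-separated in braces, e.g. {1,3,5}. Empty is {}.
Constraint 1 (Z + V = Y) on D(Z)={2,4,6,7} D(V)={2,3,4,5,6,8} D(Y)={2,3,5}: Z {2,4,6,7}->{2}; V {2,3,4,5,6,8}->{3}; Y {2,3,5}->{5}
Constraint 2 (V != Y) on D(V)={3} D(Y)={5}: no change
So after constraint 2: D(V) = {3}

Answer: {3}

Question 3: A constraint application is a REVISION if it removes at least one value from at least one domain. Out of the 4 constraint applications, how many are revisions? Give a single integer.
Constraint 1 (Z + V = Y) on D(Z)={2,4,6,7} D(V)={2,3,4,5,6,8} D(Y)={2,3,5}: Z {2,4,6,7}->{2}; V {2,3,4,5,6,8}->{3}; Y {2,3,5}->{5} => REVISION
Constraint 2 (V != Y) on D(V)={3} D(Y)={5}: no change => not a revision
Constraint 3 (V + Z = Y) on D(V)={3} D(Z)={2} D(Y)={5}: no change => not a revision
Constraint 4 (V + Z = Y) on D(V)={3} D(Z)={2} D(Y)={5}: no change => not a revision
Total revisions = 1

Answer: 1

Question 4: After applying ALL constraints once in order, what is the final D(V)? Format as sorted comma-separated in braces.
Answer: {3}

Derivation:
Constraint 1 (Z + V = Y) on D(Z)={2,4,6,7} D(V)={2,3,4,5,6,8} D(Y)={2,3,5}: Z {2,4,6,7}->{2}; V {2,3,4,5,6,8}->{3}; Y {2,3,5}->{5}
Constraint 2 (V != Y) on D(V)={3} D(Y)={5}: no change
Constraint 3 (V + Z = Y) on D(V)={3} D(Z)={2} D(Y)={5}: no change
Constraint 4 (V + Z = Y) on D(V)={3} D(Z)={2} D(Y)={5}: no change
So after all 4 constraints: D(V) = {3}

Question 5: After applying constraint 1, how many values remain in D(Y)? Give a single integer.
Answer: 1

Derivation:
Constraint 1 (Z + V = Y) on D(Z)={2,4,6,7} D(V)={2,3,4,5,6,8} D(Y)={2,3,5}: Z {2,4,6,7}->{2}; V {2,3,4,5,6,8}->{3}; Y {2,3,5}->{5}
So after constraint 1: D(Y)={5}, size = 1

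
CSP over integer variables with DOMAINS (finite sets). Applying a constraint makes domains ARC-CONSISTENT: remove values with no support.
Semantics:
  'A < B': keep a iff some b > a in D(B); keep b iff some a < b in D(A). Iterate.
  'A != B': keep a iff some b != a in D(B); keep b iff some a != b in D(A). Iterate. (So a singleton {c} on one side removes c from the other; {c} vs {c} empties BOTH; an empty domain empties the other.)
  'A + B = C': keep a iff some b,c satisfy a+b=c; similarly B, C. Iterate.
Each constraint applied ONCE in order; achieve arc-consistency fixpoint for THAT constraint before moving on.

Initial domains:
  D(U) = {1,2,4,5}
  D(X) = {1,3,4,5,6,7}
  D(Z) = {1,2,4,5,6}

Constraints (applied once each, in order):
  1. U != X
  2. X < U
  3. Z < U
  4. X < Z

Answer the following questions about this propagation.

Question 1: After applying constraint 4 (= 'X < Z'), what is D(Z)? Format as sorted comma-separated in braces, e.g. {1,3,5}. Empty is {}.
Constraint 1 (U != X) on D(U)={1,2,4,5} D(X)={1,3,4,5,6,7}: no change
Constraint 2 (X < U) on D(X)={1,3,4,5,6,7} D(U)={1,2,4,5}: X {1,3,4,5,6,7}->{1,3,4}; U {1,2,4,5}->{2,4,5}
Constraint 3 (Z < U) on D(Z)={1,2,4,5,6} D(U)={2,4,5}: Z {1,2,4,5,6}->{1,2,4}
Constraint 4 (X < Z) on D(X)={1,3,4} D(Z)={1,2,4}: X {1,3,4}->{1,3}; Z {1,2,4}->{2,4}
So after constraint 4: D(Z) = {2,4}

Answer: {2,4}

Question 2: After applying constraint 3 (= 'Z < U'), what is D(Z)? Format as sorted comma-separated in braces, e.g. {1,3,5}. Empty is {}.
Constraint 1 (U != X) on D(U)={1,2,4,5} D(X)={1,3,4,5,6,7}: no change
Constraint 2 (X < U) on D(X)={1,3,4,5,6,7} D(U)={1,2,4,5}: X {1,3,4,5,6,7}->{1,3,4}; U {1,2,4,5}->{2,4,5}
Constraint 3 (Z < U) on D(Z)={1,2,4,5,6} D(U)={2,4,5}: Z {1,2,4,5,6}->{1,2,4}
So after constraint 3: D(Z) = {1,2,4}

Answer: {1,2,4}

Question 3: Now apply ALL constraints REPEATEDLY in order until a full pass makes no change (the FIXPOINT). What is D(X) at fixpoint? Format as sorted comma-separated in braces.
pass 0 (initial): D(X)={1,3,4,5,6,7}
pass 1: U {1,2,4,5}->{2,4,5}; X {1,3,4,5,6,7}->{1,3}; Z {1,2,4,5,6}->{2,4}
pass 2: U {2,4,5}->{4,5}
pass 3: no change
Fixpoint after 3 passes: D(X) = {1,3}

Answer: {1,3}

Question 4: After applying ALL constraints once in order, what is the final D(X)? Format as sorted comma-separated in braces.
Constraint 1 (U != X) on D(U)={1,2,4,5} D(X)={1,3,4,5,6,7}: no change
Constraint 2 (X < U) on D(X)={1,3,4,5,6,7} D(U)={1,2,4,5}: X {1,3,4,5,6,7}->{1,3,4}; U {1,2,4,5}->{2,4,5}
Constraint 3 (Z < U) on D(Z)={1,2,4,5,6} D(U)={2,4,5}: Z {1,2,4,5,6}->{1,2,4}
Constraint 4 (X < Z) on D(X)={1,3,4} D(Z)={1,2,4}: X {1,3,4}->{1,3}; Z {1,2,4}->{2,4}
So after all 4 constraints: D(X) = {1,3}

Answer: {1,3}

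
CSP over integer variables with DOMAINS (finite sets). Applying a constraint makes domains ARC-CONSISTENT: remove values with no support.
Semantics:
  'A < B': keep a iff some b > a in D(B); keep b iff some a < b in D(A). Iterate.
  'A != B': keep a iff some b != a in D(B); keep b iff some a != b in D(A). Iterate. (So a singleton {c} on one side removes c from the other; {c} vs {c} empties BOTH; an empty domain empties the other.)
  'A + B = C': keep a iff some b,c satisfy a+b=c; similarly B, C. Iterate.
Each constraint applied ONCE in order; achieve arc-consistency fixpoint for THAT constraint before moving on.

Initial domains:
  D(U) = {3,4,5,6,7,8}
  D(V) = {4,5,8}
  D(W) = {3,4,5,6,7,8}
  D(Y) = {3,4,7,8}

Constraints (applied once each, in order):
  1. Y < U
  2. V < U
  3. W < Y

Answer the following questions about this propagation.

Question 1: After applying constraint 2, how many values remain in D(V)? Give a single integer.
Answer: 2

Derivation:
Constraint 1 (Y < U) on D(Y)={3,4,7,8} D(U)={3,4,5,6,7,8}: Y {3,4,7,8}->{3,4,7}; U {3,4,5,6,7,8}->{4,5,6,7,8}
Constraint 2 (V < U) on D(V)={4,5,8} D(U)={4,5,6,7,8}: V {4,5,8}->{4,5}; U {4,5,6,7,8}->{5,6,7,8}
So after constraint 2: D(V)={4,5}, size = 2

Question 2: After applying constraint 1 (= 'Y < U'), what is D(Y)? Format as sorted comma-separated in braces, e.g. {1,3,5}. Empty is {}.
Constraint 1 (Y < U) on D(Y)={3,4,7,8} D(U)={3,4,5,6,7,8}: Y {3,4,7,8}->{3,4,7}; U {3,4,5,6,7,8}->{4,5,6,7,8}
So after constraint 1: D(Y) = {3,4,7}

Answer: {3,4,7}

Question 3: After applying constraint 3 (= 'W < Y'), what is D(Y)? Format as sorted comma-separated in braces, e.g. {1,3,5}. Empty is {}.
Constraint 1 (Y < U) on D(Y)={3,4,7,8} D(U)={3,4,5,6,7,8}: Y {3,4,7,8}->{3,4,7}; U {3,4,5,6,7,8}->{4,5,6,7,8}
Constraint 2 (V < U) on D(V)={4,5,8} D(U)={4,5,6,7,8}: V {4,5,8}->{4,5}; U {4,5,6,7,8}->{5,6,7,8}
Constraint 3 (W < Y) on D(W)={3,4,5,6,7,8} D(Y)={3,4,7}: W {3,4,5,6,7,8}->{3,4,5,6}; Y {3,4,7}->{4,7}
So after constraint 3: D(Y) = {4,7}

Answer: {4,7}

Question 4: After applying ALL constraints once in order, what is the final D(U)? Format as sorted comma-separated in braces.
Constraint 1 (Y < U) on D(Y)={3,4,7,8} D(U)={3,4,5,6,7,8}: Y {3,4,7,8}->{3,4,7}; U {3,4,5,6,7,8}->{4,5,6,7,8}
Constraint 2 (V < U) on D(V)={4,5,8} D(U)={4,5,6,7,8}: V {4,5,8}->{4,5}; U {4,5,6,7,8}->{5,6,7,8}
Constraint 3 (W < Y) on D(W)={3,4,5,6,7,8} D(Y)={3,4,7}: W {3,4,5,6,7,8}->{3,4,5,6}; Y {3,4,7}->{4,7}
So after all 3 constraints: D(U) = {5,6,7,8}

Answer: {5,6,7,8}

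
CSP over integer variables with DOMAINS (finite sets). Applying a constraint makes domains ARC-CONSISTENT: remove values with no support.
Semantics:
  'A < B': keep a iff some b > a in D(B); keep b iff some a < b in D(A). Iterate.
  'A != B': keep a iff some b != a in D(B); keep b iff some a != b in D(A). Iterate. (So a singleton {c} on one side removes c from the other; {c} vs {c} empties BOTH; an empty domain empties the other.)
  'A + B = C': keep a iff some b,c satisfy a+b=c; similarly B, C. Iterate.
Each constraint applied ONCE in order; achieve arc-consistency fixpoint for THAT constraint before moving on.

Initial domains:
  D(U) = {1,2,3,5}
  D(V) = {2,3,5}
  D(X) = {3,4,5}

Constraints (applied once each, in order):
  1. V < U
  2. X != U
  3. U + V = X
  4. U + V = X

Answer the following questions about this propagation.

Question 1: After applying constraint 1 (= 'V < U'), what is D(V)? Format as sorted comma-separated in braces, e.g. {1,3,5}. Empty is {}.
Constraint 1 (V < U) on D(V)={2,3,5} D(U)={1,2,3,5}: V {2,3,5}->{2,3}; U {1,2,3,5}->{3,5}
So after constraint 1: D(V) = {2,3}

Answer: {2,3}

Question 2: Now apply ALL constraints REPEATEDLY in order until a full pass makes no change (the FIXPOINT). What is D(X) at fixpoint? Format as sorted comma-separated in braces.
Answer: {5}

Derivation:
pass 0 (initial): D(X)={3,4,5}
pass 1: U {1,2,3,5}->{3}; V {2,3,5}->{2}; X {3,4,5}->{5}
pass 2: no change
Fixpoint after 2 passes: D(X) = {5}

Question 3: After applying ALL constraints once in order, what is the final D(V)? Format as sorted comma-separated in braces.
Constraint 1 (V < U) on D(V)={2,3,5} D(U)={1,2,3,5}: V {2,3,5}->{2,3}; U {1,2,3,5}->{3,5}
Constraint 2 (X != U) on D(X)={3,4,5} D(U)={3,5}: no change
Constraint 3 (U + V = X) on D(U)={3,5} D(V)={2,3} D(X)={3,4,5}: U {3,5}->{3}; V {2,3}->{2}; X {3,4,5}->{5}
Constraint 4 (U + V = X) on D(U)={3} D(V)={2} D(X)={5}: no change
So after all 4 constraints: D(V) = {2}

Answer: {2}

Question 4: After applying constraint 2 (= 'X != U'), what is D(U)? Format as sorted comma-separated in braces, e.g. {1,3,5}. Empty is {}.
Answer: {3,5}

Derivation:
Constraint 1 (V < U) on D(V)={2,3,5} D(U)={1,2,3,5}: V {2,3,5}->{2,3}; U {1,2,3,5}->{3,5}
Constraint 2 (X != U) on D(X)={3,4,5} D(U)={3,5}: no change
So after constraint 2: D(U) = {3,5}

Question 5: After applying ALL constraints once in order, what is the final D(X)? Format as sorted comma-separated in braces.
Answer: {5}

Derivation:
Constraint 1 (V < U) on D(V)={2,3,5} D(U)={1,2,3,5}: V {2,3,5}->{2,3}; U {1,2,3,5}->{3,5}
Constraint 2 (X != U) on D(X)={3,4,5} D(U)={3,5}: no change
Constraint 3 (U + V = X) on D(U)={3,5} D(V)={2,3} D(X)={3,4,5}: U {3,5}->{3}; V {2,3}->{2}; X {3,4,5}->{5}
Constraint 4 (U + V = X) on D(U)={3} D(V)={2} D(X)={5}: no change
So after all 4 constraints: D(X) = {5}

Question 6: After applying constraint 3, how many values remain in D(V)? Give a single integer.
Constraint 1 (V < U) on D(V)={2,3,5} D(U)={1,2,3,5}: V {2,3,5}->{2,3}; U {1,2,3,5}->{3,5}
Constraint 2 (X != U) on D(X)={3,4,5} D(U)={3,5}: no change
Constraint 3 (U + V = X) on D(U)={3,5} D(V)={2,3} D(X)={3,4,5}: U {3,5}->{3}; V {2,3}->{2}; X {3,4,5}->{5}
So after constraint 3: D(V)={2}, size = 1

Answer: 1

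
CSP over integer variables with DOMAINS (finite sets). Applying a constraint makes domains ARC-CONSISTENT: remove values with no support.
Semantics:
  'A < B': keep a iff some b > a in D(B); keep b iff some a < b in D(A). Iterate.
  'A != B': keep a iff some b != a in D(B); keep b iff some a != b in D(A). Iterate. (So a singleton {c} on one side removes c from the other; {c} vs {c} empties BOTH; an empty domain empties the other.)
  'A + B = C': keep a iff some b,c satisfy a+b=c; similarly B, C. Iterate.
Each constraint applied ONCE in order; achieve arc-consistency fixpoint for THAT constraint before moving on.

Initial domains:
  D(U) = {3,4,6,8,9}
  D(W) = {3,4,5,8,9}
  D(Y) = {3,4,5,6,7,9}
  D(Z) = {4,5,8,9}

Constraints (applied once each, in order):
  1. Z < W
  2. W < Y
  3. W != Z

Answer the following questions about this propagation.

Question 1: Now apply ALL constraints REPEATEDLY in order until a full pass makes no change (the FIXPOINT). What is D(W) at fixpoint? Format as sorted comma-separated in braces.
pass 0 (initial): D(W)={3,4,5,8,9}
pass 1: W {3,4,5,8,9}->{5,8}; Y {3,4,5,6,7,9}->{6,7,9}; Z {4,5,8,9}->{4,5,8}
pass 2: Z {4,5,8}->{4,5}
pass 3: no change
Fixpoint after 3 passes: D(W) = {5,8}

Answer: {5,8}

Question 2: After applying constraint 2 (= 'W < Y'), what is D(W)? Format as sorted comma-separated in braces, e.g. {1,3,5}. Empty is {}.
Constraint 1 (Z < W) on D(Z)={4,5,8,9} D(W)={3,4,5,8,9}: Z {4,5,8,9}->{4,5,8}; W {3,4,5,8,9}->{5,8,9}
Constraint 2 (W < Y) on D(W)={5,8,9} D(Y)={3,4,5,6,7,9}: W {5,8,9}->{5,8}; Y {3,4,5,6,7,9}->{6,7,9}
So after constraint 2: D(W) = {5,8}

Answer: {5,8}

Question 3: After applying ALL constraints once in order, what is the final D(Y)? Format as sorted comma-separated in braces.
Constraint 1 (Z < W) on D(Z)={4,5,8,9} D(W)={3,4,5,8,9}: Z {4,5,8,9}->{4,5,8}; W {3,4,5,8,9}->{5,8,9}
Constraint 2 (W < Y) on D(W)={5,8,9} D(Y)={3,4,5,6,7,9}: W {5,8,9}->{5,8}; Y {3,4,5,6,7,9}->{6,7,9}
Constraint 3 (W != Z) on D(W)={5,8} D(Z)={4,5,8}: no change
So after all 3 constraints: D(Y) = {6,7,9}

Answer: {6,7,9}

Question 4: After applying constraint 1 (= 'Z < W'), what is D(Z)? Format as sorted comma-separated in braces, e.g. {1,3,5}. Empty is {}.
Answer: {4,5,8}

Derivation:
Constraint 1 (Z < W) on D(Z)={4,5,8,9} D(W)={3,4,5,8,9}: Z {4,5,8,9}->{4,5,8}; W {3,4,5,8,9}->{5,8,9}
So after constraint 1: D(Z) = {4,5,8}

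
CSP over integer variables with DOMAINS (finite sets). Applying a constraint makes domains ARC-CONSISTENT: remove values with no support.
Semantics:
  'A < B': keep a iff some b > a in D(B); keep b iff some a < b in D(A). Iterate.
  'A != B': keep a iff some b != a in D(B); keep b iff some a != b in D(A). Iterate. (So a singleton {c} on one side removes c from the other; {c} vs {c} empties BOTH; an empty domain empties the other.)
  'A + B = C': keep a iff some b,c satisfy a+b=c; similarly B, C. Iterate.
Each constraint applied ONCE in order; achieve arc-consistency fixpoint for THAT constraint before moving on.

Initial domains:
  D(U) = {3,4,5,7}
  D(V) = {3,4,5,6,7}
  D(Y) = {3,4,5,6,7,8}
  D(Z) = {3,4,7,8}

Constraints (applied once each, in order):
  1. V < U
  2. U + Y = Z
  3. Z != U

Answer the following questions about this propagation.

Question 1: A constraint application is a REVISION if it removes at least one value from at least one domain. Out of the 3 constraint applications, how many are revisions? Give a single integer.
Answer: 2

Derivation:
Constraint 1 (V < U) on D(V)={3,4,5,6,7} D(U)={3,4,5,7}: V {3,4,5,6,7}->{3,4,5,6}; U {3,4,5,7}->{4,5,7} => REVISION
Constraint 2 (U + Y = Z) on D(U)={4,5,7} D(Y)={3,4,5,6,7,8} D(Z)={3,4,7,8}: U {4,5,7}->{4,5}; Y {3,4,5,6,7,8}->{3,4}; Z {3,4,7,8}->{7,8} => REVISION
Constraint 3 (Z != U) on D(Z)={7,8} D(U)={4,5}: no change => not a revision
Total revisions = 2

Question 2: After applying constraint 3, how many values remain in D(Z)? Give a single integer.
Constraint 1 (V < U) on D(V)={3,4,5,6,7} D(U)={3,4,5,7}: V {3,4,5,6,7}->{3,4,5,6}; U {3,4,5,7}->{4,5,7}
Constraint 2 (U + Y = Z) on D(U)={4,5,7} D(Y)={3,4,5,6,7,8} D(Z)={3,4,7,8}: U {4,5,7}->{4,5}; Y {3,4,5,6,7,8}->{3,4}; Z {3,4,7,8}->{7,8}
Constraint 3 (Z != U) on D(Z)={7,8} D(U)={4,5}: no change
So after constraint 3: D(Z)={7,8}, size = 2

Answer: 2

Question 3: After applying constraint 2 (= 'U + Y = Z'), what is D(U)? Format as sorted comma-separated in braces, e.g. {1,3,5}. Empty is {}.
Answer: {4,5}

Derivation:
Constraint 1 (V < U) on D(V)={3,4,5,6,7} D(U)={3,4,5,7}: V {3,4,5,6,7}->{3,4,5,6}; U {3,4,5,7}->{4,5,7}
Constraint 2 (U + Y = Z) on D(U)={4,5,7} D(Y)={3,4,5,6,7,8} D(Z)={3,4,7,8}: U {4,5,7}->{4,5}; Y {3,4,5,6,7,8}->{3,4}; Z {3,4,7,8}->{7,8}
So after constraint 2: D(U) = {4,5}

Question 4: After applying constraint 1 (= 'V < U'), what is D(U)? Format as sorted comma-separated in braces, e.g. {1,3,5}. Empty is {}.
Answer: {4,5,7}

Derivation:
Constraint 1 (V < U) on D(V)={3,4,5,6,7} D(U)={3,4,5,7}: V {3,4,5,6,7}->{3,4,5,6}; U {3,4,5,7}->{4,5,7}
So after constraint 1: D(U) = {4,5,7}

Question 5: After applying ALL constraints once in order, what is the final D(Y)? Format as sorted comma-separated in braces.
Answer: {3,4}

Derivation:
Constraint 1 (V < U) on D(V)={3,4,5,6,7} D(U)={3,4,5,7}: V {3,4,5,6,7}->{3,4,5,6}; U {3,4,5,7}->{4,5,7}
Constraint 2 (U + Y = Z) on D(U)={4,5,7} D(Y)={3,4,5,6,7,8} D(Z)={3,4,7,8}: U {4,5,7}->{4,5}; Y {3,4,5,6,7,8}->{3,4}; Z {3,4,7,8}->{7,8}
Constraint 3 (Z != U) on D(Z)={7,8} D(U)={4,5}: no change
So after all 3 constraints: D(Y) = {3,4}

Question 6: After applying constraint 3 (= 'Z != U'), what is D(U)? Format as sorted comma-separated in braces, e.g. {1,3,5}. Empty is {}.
Answer: {4,5}

Derivation:
Constraint 1 (V < U) on D(V)={3,4,5,6,7} D(U)={3,4,5,7}: V {3,4,5,6,7}->{3,4,5,6}; U {3,4,5,7}->{4,5,7}
Constraint 2 (U + Y = Z) on D(U)={4,5,7} D(Y)={3,4,5,6,7,8} D(Z)={3,4,7,8}: U {4,5,7}->{4,5}; Y {3,4,5,6,7,8}->{3,4}; Z {3,4,7,8}->{7,8}
Constraint 3 (Z != U) on D(Z)={7,8} D(U)={4,5}: no change
So after constraint 3: D(U) = {4,5}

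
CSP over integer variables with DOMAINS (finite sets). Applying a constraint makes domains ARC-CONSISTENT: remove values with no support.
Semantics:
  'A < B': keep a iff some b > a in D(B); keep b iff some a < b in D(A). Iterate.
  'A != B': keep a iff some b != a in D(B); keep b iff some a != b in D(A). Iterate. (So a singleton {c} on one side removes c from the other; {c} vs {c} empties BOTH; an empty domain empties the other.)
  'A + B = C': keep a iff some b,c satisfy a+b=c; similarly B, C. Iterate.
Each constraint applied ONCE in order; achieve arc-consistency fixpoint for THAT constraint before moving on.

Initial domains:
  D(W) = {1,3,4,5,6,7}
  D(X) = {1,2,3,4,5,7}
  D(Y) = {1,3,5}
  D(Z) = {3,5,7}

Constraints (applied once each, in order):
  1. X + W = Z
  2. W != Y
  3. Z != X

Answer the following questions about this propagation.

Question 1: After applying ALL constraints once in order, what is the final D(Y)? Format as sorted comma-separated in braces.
Answer: {1,3,5}

Derivation:
Constraint 1 (X + W = Z) on D(X)={1,2,3,4,5,7} D(W)={1,3,4,5,6,7} D(Z)={3,5,7}: X {1,2,3,4,5,7}->{1,2,3,4}; W {1,3,4,5,6,7}->{1,3,4,5,6}
Constraint 2 (W != Y) on D(W)={1,3,4,5,6} D(Y)={1,3,5}: no change
Constraint 3 (Z != X) on D(Z)={3,5,7} D(X)={1,2,3,4}: no change
So after all 3 constraints: D(Y) = {1,3,5}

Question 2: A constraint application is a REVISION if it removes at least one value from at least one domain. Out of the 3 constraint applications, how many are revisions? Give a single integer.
Constraint 1 (X + W = Z) on D(X)={1,2,3,4,5,7} D(W)={1,3,4,5,6,7} D(Z)={3,5,7}: X {1,2,3,4,5,7}->{1,2,3,4}; W {1,3,4,5,6,7}->{1,3,4,5,6} => REVISION
Constraint 2 (W != Y) on D(W)={1,3,4,5,6} D(Y)={1,3,5}: no change => not a revision
Constraint 3 (Z != X) on D(Z)={3,5,7} D(X)={1,2,3,4}: no change => not a revision
Total revisions = 1

Answer: 1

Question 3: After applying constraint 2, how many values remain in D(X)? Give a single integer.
Constraint 1 (X + W = Z) on D(X)={1,2,3,4,5,7} D(W)={1,3,4,5,6,7} D(Z)={3,5,7}: X {1,2,3,4,5,7}->{1,2,3,4}; W {1,3,4,5,6,7}->{1,3,4,5,6}
Constraint 2 (W != Y) on D(W)={1,3,4,5,6} D(Y)={1,3,5}: no change
So after constraint 2: D(X)={1,2,3,4}, size = 4

Answer: 4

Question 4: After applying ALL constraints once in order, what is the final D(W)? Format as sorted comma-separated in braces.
Constraint 1 (X + W = Z) on D(X)={1,2,3,4,5,7} D(W)={1,3,4,5,6,7} D(Z)={3,5,7}: X {1,2,3,4,5,7}->{1,2,3,4}; W {1,3,4,5,6,7}->{1,3,4,5,6}
Constraint 2 (W != Y) on D(W)={1,3,4,5,6} D(Y)={1,3,5}: no change
Constraint 3 (Z != X) on D(Z)={3,5,7} D(X)={1,2,3,4}: no change
So after all 3 constraints: D(W) = {1,3,4,5,6}

Answer: {1,3,4,5,6}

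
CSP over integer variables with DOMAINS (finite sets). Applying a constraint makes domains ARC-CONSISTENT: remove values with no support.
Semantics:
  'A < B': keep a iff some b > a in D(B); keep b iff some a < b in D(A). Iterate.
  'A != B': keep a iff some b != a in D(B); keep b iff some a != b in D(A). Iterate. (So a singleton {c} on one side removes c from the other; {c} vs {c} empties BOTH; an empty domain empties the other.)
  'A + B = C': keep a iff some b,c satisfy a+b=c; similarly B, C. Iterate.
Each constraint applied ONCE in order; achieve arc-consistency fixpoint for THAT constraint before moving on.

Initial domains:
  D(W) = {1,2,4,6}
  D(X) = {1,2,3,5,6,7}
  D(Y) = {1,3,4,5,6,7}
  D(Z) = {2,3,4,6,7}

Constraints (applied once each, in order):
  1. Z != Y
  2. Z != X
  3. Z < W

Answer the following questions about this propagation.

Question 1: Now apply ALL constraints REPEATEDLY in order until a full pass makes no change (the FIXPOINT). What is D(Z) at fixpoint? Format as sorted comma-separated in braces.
pass 0 (initial): D(Z)={2,3,4,6,7}
pass 1: W {1,2,4,6}->{4,6}; Z {2,3,4,6,7}->{2,3,4}
pass 2: no change
Fixpoint after 2 passes: D(Z) = {2,3,4}

Answer: {2,3,4}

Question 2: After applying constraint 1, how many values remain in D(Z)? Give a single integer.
Answer: 5

Derivation:
Constraint 1 (Z != Y) on D(Z)={2,3,4,6,7} D(Y)={1,3,4,5,6,7}: no change
So after constraint 1: D(Z)={2,3,4,6,7}, size = 5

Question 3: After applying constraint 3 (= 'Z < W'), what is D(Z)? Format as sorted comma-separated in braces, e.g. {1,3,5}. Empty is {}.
Constraint 1 (Z != Y) on D(Z)={2,3,4,6,7} D(Y)={1,3,4,5,6,7}: no change
Constraint 2 (Z != X) on D(Z)={2,3,4,6,7} D(X)={1,2,3,5,6,7}: no change
Constraint 3 (Z < W) on D(Z)={2,3,4,6,7} D(W)={1,2,4,6}: Z {2,3,4,6,7}->{2,3,4}; W {1,2,4,6}->{4,6}
So after constraint 3: D(Z) = {2,3,4}

Answer: {2,3,4}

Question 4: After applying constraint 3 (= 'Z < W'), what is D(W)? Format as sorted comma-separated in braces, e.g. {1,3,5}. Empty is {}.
Constraint 1 (Z != Y) on D(Z)={2,3,4,6,7} D(Y)={1,3,4,5,6,7}: no change
Constraint 2 (Z != X) on D(Z)={2,3,4,6,7} D(X)={1,2,3,5,6,7}: no change
Constraint 3 (Z < W) on D(Z)={2,3,4,6,7} D(W)={1,2,4,6}: Z {2,3,4,6,7}->{2,3,4}; W {1,2,4,6}->{4,6}
So after constraint 3: D(W) = {4,6}

Answer: {4,6}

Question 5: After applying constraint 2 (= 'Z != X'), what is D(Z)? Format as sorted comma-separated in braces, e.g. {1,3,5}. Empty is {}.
Answer: {2,3,4,6,7}

Derivation:
Constraint 1 (Z != Y) on D(Z)={2,3,4,6,7} D(Y)={1,3,4,5,6,7}: no change
Constraint 2 (Z != X) on D(Z)={2,3,4,6,7} D(X)={1,2,3,5,6,7}: no change
So after constraint 2: D(Z) = {2,3,4,6,7}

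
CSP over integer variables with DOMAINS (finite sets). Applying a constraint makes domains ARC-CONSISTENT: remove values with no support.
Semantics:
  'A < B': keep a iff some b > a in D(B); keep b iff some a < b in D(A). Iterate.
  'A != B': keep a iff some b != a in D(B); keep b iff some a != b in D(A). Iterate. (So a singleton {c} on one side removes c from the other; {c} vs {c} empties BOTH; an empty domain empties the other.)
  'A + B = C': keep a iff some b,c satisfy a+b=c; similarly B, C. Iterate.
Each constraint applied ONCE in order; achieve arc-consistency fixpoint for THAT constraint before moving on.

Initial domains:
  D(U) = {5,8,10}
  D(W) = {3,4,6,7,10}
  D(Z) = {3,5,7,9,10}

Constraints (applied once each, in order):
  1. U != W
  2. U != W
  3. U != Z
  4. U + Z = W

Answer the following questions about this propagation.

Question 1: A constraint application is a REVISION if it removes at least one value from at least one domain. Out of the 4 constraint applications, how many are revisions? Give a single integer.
Constraint 1 (U != W) on D(U)={5,8,10} D(W)={3,4,6,7,10}: no change => not a revision
Constraint 2 (U != W) on D(U)={5,8,10} D(W)={3,4,6,7,10}: no change => not a revision
Constraint 3 (U != Z) on D(U)={5,8,10} D(Z)={3,5,7,9,10}: no change => not a revision
Constraint 4 (U + Z = W) on D(U)={5,8,10} D(Z)={3,5,7,9,10} D(W)={3,4,6,7,10}: U {5,8,10}->{5}; Z {3,5,7,9,10}->{5}; W {3,4,6,7,10}->{10} => REVISION
Total revisions = 1

Answer: 1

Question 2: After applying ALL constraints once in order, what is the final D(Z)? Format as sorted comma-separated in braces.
Constraint 1 (U != W) on D(U)={5,8,10} D(W)={3,4,6,7,10}: no change
Constraint 2 (U != W) on D(U)={5,8,10} D(W)={3,4,6,7,10}: no change
Constraint 3 (U != Z) on D(U)={5,8,10} D(Z)={3,5,7,9,10}: no change
Constraint 4 (U + Z = W) on D(U)={5,8,10} D(Z)={3,5,7,9,10} D(W)={3,4,6,7,10}: U {5,8,10}->{5}; Z {3,5,7,9,10}->{5}; W {3,4,6,7,10}->{10}
So after all 4 constraints: D(Z) = {5}

Answer: {5}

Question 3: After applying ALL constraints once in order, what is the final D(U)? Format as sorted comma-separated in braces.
Answer: {5}

Derivation:
Constraint 1 (U != W) on D(U)={5,8,10} D(W)={3,4,6,7,10}: no change
Constraint 2 (U != W) on D(U)={5,8,10} D(W)={3,4,6,7,10}: no change
Constraint 3 (U != Z) on D(U)={5,8,10} D(Z)={3,5,7,9,10}: no change
Constraint 4 (U + Z = W) on D(U)={5,8,10} D(Z)={3,5,7,9,10} D(W)={3,4,6,7,10}: U {5,8,10}->{5}; Z {3,5,7,9,10}->{5}; W {3,4,6,7,10}->{10}
So after all 4 constraints: D(U) = {5}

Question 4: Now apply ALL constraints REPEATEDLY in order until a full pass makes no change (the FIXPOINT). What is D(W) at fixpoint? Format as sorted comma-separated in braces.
pass 0 (initial): D(W)={3,4,6,7,10}
pass 1: U {5,8,10}->{5}; W {3,4,6,7,10}->{10}; Z {3,5,7,9,10}->{5}
pass 2: U {5}->{}; W {10}->{}; Z {5}->{}
pass 3: no change
Fixpoint after 3 passes: D(W) = {}

Answer: {}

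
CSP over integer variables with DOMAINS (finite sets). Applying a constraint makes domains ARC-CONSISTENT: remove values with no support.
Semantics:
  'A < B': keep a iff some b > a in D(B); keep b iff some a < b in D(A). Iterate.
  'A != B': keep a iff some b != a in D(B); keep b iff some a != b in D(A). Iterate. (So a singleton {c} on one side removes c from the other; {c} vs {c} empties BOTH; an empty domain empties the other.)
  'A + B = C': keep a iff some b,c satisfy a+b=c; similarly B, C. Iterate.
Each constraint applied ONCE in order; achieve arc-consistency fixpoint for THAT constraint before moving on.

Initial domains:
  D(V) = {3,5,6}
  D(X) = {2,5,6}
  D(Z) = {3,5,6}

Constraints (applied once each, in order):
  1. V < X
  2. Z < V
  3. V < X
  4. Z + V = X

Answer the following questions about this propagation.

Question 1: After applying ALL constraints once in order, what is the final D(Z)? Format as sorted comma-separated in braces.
Answer: {}

Derivation:
Constraint 1 (V < X) on D(V)={3,5,6} D(X)={2,5,6}: V {3,5,6}->{3,5}; X {2,5,6}->{5,6}
Constraint 2 (Z < V) on D(Z)={3,5,6} D(V)={3,5}: Z {3,5,6}->{3}; V {3,5}->{5}
Constraint 3 (V < X) on D(V)={5} D(X)={5,6}: X {5,6}->{6}
Constraint 4 (Z + V = X) on D(Z)={3} D(V)={5} D(X)={6}: Z {3}->{}; V {5}->{}; X {6}->{}
So after all 4 constraints: D(Z) = {}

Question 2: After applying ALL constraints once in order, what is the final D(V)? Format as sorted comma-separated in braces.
Answer: {}

Derivation:
Constraint 1 (V < X) on D(V)={3,5,6} D(X)={2,5,6}: V {3,5,6}->{3,5}; X {2,5,6}->{5,6}
Constraint 2 (Z < V) on D(Z)={3,5,6} D(V)={3,5}: Z {3,5,6}->{3}; V {3,5}->{5}
Constraint 3 (V < X) on D(V)={5} D(X)={5,6}: X {5,6}->{6}
Constraint 4 (Z + V = X) on D(Z)={3} D(V)={5} D(X)={6}: Z {3}->{}; V {5}->{}; X {6}->{}
So after all 4 constraints: D(V) = {}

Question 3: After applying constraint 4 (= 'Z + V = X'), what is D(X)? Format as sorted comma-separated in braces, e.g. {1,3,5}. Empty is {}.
Answer: {}

Derivation:
Constraint 1 (V < X) on D(V)={3,5,6} D(X)={2,5,6}: V {3,5,6}->{3,5}; X {2,5,6}->{5,6}
Constraint 2 (Z < V) on D(Z)={3,5,6} D(V)={3,5}: Z {3,5,6}->{3}; V {3,5}->{5}
Constraint 3 (V < X) on D(V)={5} D(X)={5,6}: X {5,6}->{6}
Constraint 4 (Z + V = X) on D(Z)={3} D(V)={5} D(X)={6}: Z {3}->{}; V {5}->{}; X {6}->{}
So after constraint 4: D(X) = {}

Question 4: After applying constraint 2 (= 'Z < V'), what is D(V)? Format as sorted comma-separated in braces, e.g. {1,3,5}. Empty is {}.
Answer: {5}

Derivation:
Constraint 1 (V < X) on D(V)={3,5,6} D(X)={2,5,6}: V {3,5,6}->{3,5}; X {2,5,6}->{5,6}
Constraint 2 (Z < V) on D(Z)={3,5,6} D(V)={3,5}: Z {3,5,6}->{3}; V {3,5}->{5}
So after constraint 2: D(V) = {5}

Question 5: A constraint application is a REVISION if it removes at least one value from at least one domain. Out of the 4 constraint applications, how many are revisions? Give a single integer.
Answer: 4

Derivation:
Constraint 1 (V < X) on D(V)={3,5,6} D(X)={2,5,6}: V {3,5,6}->{3,5}; X {2,5,6}->{5,6} => REVISION
Constraint 2 (Z < V) on D(Z)={3,5,6} D(V)={3,5}: Z {3,5,6}->{3}; V {3,5}->{5} => REVISION
Constraint 3 (V < X) on D(V)={5} D(X)={5,6}: X {5,6}->{6} => REVISION
Constraint 4 (Z + V = X) on D(Z)={3} D(V)={5} D(X)={6}: Z {3}->{}; V {5}->{}; X {6}->{} => REVISION
Total revisions = 4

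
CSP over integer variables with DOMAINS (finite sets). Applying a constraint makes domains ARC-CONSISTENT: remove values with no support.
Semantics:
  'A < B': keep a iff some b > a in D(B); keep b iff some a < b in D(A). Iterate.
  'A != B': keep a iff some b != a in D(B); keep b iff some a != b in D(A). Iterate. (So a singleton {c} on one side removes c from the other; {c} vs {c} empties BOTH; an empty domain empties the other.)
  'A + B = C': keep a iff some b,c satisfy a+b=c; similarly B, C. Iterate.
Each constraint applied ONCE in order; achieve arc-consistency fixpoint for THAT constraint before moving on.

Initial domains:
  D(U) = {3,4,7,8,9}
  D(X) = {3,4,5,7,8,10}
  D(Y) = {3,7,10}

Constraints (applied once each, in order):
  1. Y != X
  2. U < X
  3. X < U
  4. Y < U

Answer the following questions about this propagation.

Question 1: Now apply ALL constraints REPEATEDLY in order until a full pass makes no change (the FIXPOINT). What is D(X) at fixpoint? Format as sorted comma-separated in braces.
Answer: {}

Derivation:
pass 0 (initial): D(X)={3,4,5,7,8,10}
pass 1: U {3,4,7,8,9}->{7,8,9}; X {3,4,5,7,8,10}->{4,5,7,8}; Y {3,7,10}->{3,7}
pass 2: U {7,8,9}->{}; X {4,5,7,8}->{}; Y {3,7}->{}
pass 3: no change
Fixpoint after 3 passes: D(X) = {}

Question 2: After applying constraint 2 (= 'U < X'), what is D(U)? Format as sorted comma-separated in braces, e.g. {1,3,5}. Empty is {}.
Answer: {3,4,7,8,9}

Derivation:
Constraint 1 (Y != X) on D(Y)={3,7,10} D(X)={3,4,5,7,8,10}: no change
Constraint 2 (U < X) on D(U)={3,4,7,8,9} D(X)={3,4,5,7,8,10}: X {3,4,5,7,8,10}->{4,5,7,8,10}
So after constraint 2: D(U) = {3,4,7,8,9}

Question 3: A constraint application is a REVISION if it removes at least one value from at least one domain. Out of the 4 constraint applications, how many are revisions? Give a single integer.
Answer: 3

Derivation:
Constraint 1 (Y != X) on D(Y)={3,7,10} D(X)={3,4,5,7,8,10}: no change => not a revision
Constraint 2 (U < X) on D(U)={3,4,7,8,9} D(X)={3,4,5,7,8,10}: X {3,4,5,7,8,10}->{4,5,7,8,10} => REVISION
Constraint 3 (X < U) on D(X)={4,5,7,8,10} D(U)={3,4,7,8,9}: X {4,5,7,8,10}->{4,5,7,8}; U {3,4,7,8,9}->{7,8,9} => REVISION
Constraint 4 (Y < U) on D(Y)={3,7,10} D(U)={7,8,9}: Y {3,7,10}->{3,7} => REVISION
Total revisions = 3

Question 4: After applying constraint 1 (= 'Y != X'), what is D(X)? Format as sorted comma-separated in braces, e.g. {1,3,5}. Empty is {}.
Constraint 1 (Y != X) on D(Y)={3,7,10} D(X)={3,4,5,7,8,10}: no change
So after constraint 1: D(X) = {3,4,5,7,8,10}

Answer: {3,4,5,7,8,10}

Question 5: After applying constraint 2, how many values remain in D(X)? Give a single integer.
Constraint 1 (Y != X) on D(Y)={3,7,10} D(X)={3,4,5,7,8,10}: no change
Constraint 2 (U < X) on D(U)={3,4,7,8,9} D(X)={3,4,5,7,8,10}: X {3,4,5,7,8,10}->{4,5,7,8,10}
So after constraint 2: D(X)={4,5,7,8,10}, size = 5

Answer: 5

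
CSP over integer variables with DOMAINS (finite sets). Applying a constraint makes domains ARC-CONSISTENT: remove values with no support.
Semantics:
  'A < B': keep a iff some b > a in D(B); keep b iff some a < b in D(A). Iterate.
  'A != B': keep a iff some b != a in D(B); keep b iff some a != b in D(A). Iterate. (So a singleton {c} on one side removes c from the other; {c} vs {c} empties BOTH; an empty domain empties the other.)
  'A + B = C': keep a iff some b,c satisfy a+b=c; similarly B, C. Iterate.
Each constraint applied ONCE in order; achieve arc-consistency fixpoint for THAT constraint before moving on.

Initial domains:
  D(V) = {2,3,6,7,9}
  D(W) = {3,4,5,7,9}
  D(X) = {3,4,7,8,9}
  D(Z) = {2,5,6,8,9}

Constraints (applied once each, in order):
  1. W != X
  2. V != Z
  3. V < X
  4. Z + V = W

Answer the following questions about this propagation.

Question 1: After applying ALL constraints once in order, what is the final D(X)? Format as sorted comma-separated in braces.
Constraint 1 (W != X) on D(W)={3,4,5,7,9} D(X)={3,4,7,8,9}: no change
Constraint 2 (V != Z) on D(V)={2,3,6,7,9} D(Z)={2,5,6,8,9}: no change
Constraint 3 (V < X) on D(V)={2,3,6,7,9} D(X)={3,4,7,8,9}: V {2,3,6,7,9}->{2,3,6,7}
Constraint 4 (Z + V = W) on D(Z)={2,5,6,8,9} D(V)={2,3,6,7} D(W)={3,4,5,7,9}: Z {2,5,6,8,9}->{2,5,6}; V {2,3,6,7}->{2,3,7}; W {3,4,5,7,9}->{4,5,7,9}
So after all 4 constraints: D(X) = {3,4,7,8,9}

Answer: {3,4,7,8,9}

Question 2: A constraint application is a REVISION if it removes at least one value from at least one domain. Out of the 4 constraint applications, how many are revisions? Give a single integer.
Answer: 2

Derivation:
Constraint 1 (W != X) on D(W)={3,4,5,7,9} D(X)={3,4,7,8,9}: no change => not a revision
Constraint 2 (V != Z) on D(V)={2,3,6,7,9} D(Z)={2,5,6,8,9}: no change => not a revision
Constraint 3 (V < X) on D(V)={2,3,6,7,9} D(X)={3,4,7,8,9}: V {2,3,6,7,9}->{2,3,6,7} => REVISION
Constraint 4 (Z + V = W) on D(Z)={2,5,6,8,9} D(V)={2,3,6,7} D(W)={3,4,5,7,9}: Z {2,5,6,8,9}->{2,5,6}; V {2,3,6,7}->{2,3,7}; W {3,4,5,7,9}->{4,5,7,9} => REVISION
Total revisions = 2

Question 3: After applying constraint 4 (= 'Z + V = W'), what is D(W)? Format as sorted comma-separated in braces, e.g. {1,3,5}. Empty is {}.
Answer: {4,5,7,9}

Derivation:
Constraint 1 (W != X) on D(W)={3,4,5,7,9} D(X)={3,4,7,8,9}: no change
Constraint 2 (V != Z) on D(V)={2,3,6,7,9} D(Z)={2,5,6,8,9}: no change
Constraint 3 (V < X) on D(V)={2,3,6,7,9} D(X)={3,4,7,8,9}: V {2,3,6,7,9}->{2,3,6,7}
Constraint 4 (Z + V = W) on D(Z)={2,5,6,8,9} D(V)={2,3,6,7} D(W)={3,4,5,7,9}: Z {2,5,6,8,9}->{2,5,6}; V {2,3,6,7}->{2,3,7}; W {3,4,5,7,9}->{4,5,7,9}
So after constraint 4: D(W) = {4,5,7,9}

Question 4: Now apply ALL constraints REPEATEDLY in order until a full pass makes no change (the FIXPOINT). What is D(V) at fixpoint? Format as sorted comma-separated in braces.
pass 0 (initial): D(V)={2,3,6,7,9}
pass 1: V {2,3,6,7,9}->{2,3,7}; W {3,4,5,7,9}->{4,5,7,9}; Z {2,5,6,8,9}->{2,5,6}
pass 2: no change
Fixpoint after 2 passes: D(V) = {2,3,7}

Answer: {2,3,7}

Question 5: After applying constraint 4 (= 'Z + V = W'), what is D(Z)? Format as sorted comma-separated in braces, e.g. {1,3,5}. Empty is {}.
Answer: {2,5,6}

Derivation:
Constraint 1 (W != X) on D(W)={3,4,5,7,9} D(X)={3,4,7,8,9}: no change
Constraint 2 (V != Z) on D(V)={2,3,6,7,9} D(Z)={2,5,6,8,9}: no change
Constraint 3 (V < X) on D(V)={2,3,6,7,9} D(X)={3,4,7,8,9}: V {2,3,6,7,9}->{2,3,6,7}
Constraint 4 (Z + V = W) on D(Z)={2,5,6,8,9} D(V)={2,3,6,7} D(W)={3,4,5,7,9}: Z {2,5,6,8,9}->{2,5,6}; V {2,3,6,7}->{2,3,7}; W {3,4,5,7,9}->{4,5,7,9}
So after constraint 4: D(Z) = {2,5,6}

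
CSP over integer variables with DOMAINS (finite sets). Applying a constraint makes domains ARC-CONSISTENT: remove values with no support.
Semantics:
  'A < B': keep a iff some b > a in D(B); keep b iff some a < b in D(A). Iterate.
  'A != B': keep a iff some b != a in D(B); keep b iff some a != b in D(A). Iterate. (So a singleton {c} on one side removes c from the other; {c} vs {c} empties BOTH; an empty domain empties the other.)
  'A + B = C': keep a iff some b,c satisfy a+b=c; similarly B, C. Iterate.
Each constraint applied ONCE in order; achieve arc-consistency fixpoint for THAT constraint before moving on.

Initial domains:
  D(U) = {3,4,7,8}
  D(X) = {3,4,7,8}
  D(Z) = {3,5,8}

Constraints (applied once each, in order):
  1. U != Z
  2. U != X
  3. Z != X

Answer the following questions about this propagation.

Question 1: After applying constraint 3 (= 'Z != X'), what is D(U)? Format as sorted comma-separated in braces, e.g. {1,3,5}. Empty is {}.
Answer: {3,4,7,8}

Derivation:
Constraint 1 (U != Z) on D(U)={3,4,7,8} D(Z)={3,5,8}: no change
Constraint 2 (U != X) on D(U)={3,4,7,8} D(X)={3,4,7,8}: no change
Constraint 3 (Z != X) on D(Z)={3,5,8} D(X)={3,4,7,8}: no change
So after constraint 3: D(U) = {3,4,7,8}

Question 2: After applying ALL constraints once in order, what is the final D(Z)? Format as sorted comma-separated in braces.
Answer: {3,5,8}

Derivation:
Constraint 1 (U != Z) on D(U)={3,4,7,8} D(Z)={3,5,8}: no change
Constraint 2 (U != X) on D(U)={3,4,7,8} D(X)={3,4,7,8}: no change
Constraint 3 (Z != X) on D(Z)={3,5,8} D(X)={3,4,7,8}: no change
So after all 3 constraints: D(Z) = {3,5,8}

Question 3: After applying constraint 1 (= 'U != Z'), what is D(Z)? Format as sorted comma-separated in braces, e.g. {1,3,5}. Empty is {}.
Constraint 1 (U != Z) on D(U)={3,4,7,8} D(Z)={3,5,8}: no change
So after constraint 1: D(Z) = {3,5,8}

Answer: {3,5,8}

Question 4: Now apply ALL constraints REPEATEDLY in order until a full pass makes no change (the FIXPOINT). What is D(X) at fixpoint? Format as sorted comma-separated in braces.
pass 0 (initial): D(X)={3,4,7,8}
pass 1: no change
Fixpoint after 1 passes: D(X) = {3,4,7,8}

Answer: {3,4,7,8}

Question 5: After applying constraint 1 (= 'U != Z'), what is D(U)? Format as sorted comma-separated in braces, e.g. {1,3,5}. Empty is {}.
Answer: {3,4,7,8}

Derivation:
Constraint 1 (U != Z) on D(U)={3,4,7,8} D(Z)={3,5,8}: no change
So after constraint 1: D(U) = {3,4,7,8}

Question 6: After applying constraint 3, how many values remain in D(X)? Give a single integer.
Answer: 4

Derivation:
Constraint 1 (U != Z) on D(U)={3,4,7,8} D(Z)={3,5,8}: no change
Constraint 2 (U != X) on D(U)={3,4,7,8} D(X)={3,4,7,8}: no change
Constraint 3 (Z != X) on D(Z)={3,5,8} D(X)={3,4,7,8}: no change
So after constraint 3: D(X)={3,4,7,8}, size = 4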